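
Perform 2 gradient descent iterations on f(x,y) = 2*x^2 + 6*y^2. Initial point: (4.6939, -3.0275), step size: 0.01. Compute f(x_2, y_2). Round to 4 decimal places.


Gradient descent on f(x,y) = 2*x^2 + 6*y^2.
Starting point: (4.6939, -3.0275), alpha = 0.01
Step 1: grad_x = 2*2*4.6939 = 18.7756, grad_y = 2*6*-3.0275 = -36.33
  x_1 = 4.6939 - 0.01*18.7756 = 4.5061
  y_1 = -3.0275 - 0.01*-36.33 = -2.6642
Step 2: grad_x = 2*2*4.5061 = 18.0246, grad_y = 2*6*-2.6642 = -31.9704
  x_2 = 4.5061 - 0.01*18.0246 = 4.3259
  y_2 = -2.6642 - 0.01*-31.9704 = -2.3445
f(4.3259, -2.3445) = 2*4.3259^2 + 6*(-2.3445)^2 = 70.4068


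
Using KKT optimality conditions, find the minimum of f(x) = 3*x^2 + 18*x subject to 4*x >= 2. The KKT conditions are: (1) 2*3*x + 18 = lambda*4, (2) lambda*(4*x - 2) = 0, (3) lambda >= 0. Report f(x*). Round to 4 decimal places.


Step 1: Try lambda = 0 (constraint inactive).
x_unc = -18/(2*3) = -3.0
Check: 4*-3.0 = -12.0 < 2 -- violated!
Step 2: Constraint must be active: 4*x = 2
x* = 2/4 = 0.5
lambda = (2*3*0.5 + 18)/4 = 5.25
Step 3: Compute optimal value.
f(x*) = 3*0.5^2 + 18*0.5 = 9.75


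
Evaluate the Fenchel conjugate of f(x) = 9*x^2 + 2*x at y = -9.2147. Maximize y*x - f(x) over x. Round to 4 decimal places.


f*(y) = sup_x {y*x - a*x^2 - b*x} = sup_x {(y-b)*x - a*x^2}
FOC: (y - b) - 2a*x = 0 => x* = (y - b)/(2a)
x* = (-9.2147 - 2)/(2*9) = -0.623
f*(-9.2147) = (y-b)^2/(4a) = (-9.2147 - 2)^2/(4*9)
= 125.7695/36 = 3.4936


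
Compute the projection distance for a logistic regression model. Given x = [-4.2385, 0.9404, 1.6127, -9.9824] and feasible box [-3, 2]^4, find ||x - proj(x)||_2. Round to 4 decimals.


Project each component onto [-3, 2].
clip(-4.2385) = -3.0, clip(0.9404) = 0.9404, clip(1.6127) = 1.6127, clip(-9.9824) = -3.0
Projection = [-3.0, 0.9404, 1.6127, -3.0]
Squared diffs: [1.5339, 0.0, 0.0, 48.7539]
Distance = sqrt(50.2878) = 7.0914


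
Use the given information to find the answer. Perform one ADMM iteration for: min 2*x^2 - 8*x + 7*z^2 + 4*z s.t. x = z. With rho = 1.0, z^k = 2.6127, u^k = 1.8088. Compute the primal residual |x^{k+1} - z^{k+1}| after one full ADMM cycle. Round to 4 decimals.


ADMM iteration with rho = 1.0, z^k = 2.6127, u^k = 1.8088
Step 1: x-update.
Minimize 2*x^2 - 8*x + (1.0/2)*(x - 2.6127 + 1.8088)^2
FOC: (2*2 + 1.0)*x = 8 + 1.0*(2.6127 - 1.8088)
x^{k+1} = 1.7608
Step 2: z-update.
Minimize 7*z^2 + 4*z + (1.0/2)*(1.7608 - z + 1.8088)^2
FOC: (2*7 + 1.0)*z = -4 + 1.0*(1.7608 + 1.8088)
z^{k+1} = -0.0287
Step 3: u-update.
u^{k+1} = 1.8088 + 1.7608 + 0.0287 = 3.5983
Step 4: Primal residual = |1.7608 + 0.0287| = 1.7895


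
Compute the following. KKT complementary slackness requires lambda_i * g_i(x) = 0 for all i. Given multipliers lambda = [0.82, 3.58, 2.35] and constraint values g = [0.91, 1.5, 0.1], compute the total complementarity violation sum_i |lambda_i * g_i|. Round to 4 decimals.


KKT complementary slackness check:
lambda_1 * g_1 = 0.82 * 0.91 = 0.7462
lambda_2 * g_2 = 3.58 * 1.5 = 5.37
lambda_3 * g_3 = 2.35 * 0.1 = 0.235
Total violation = 0.7462 + 5.37 + 0.235 = 6.3512


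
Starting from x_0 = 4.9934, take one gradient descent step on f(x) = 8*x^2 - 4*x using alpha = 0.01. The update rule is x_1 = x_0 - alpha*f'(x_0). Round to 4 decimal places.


We compute the gradient at x_0 and apply the update.
f'(x) = 16*x - 4
f'(4.9934) = 16*4.9934 - 4 = 75.8944
x_1 = 4.9934 - 0.01*75.8944 = 4.2345


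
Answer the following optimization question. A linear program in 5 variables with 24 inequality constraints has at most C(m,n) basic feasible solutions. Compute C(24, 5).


Each vertex corresponds to some choice of n active constraints out of m, so the number of vertices is at most C(m, n) = m! / (n!(m-n)!).
m = 24, n = 5
Numerator: 24 * 23 * 22 * 21 * 20
Denominator: 5! = 120
C(24, 5) = 42504


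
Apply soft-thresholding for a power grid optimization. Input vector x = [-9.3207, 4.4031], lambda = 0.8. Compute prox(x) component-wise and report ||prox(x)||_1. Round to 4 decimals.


Soft-thresholding with lambda = 0.8:
prox(-9.3207) = sign(-9.3207)*max(|-9.3207| - 0.8, 0) = -8.5207
prox(4.4031) = sign(4.4031)*max(|4.4031| - 0.8, 0) = 3.6031
prox(x) = [-8.5207, 3.6031]
||prox(x)||_1 = 8.5207 + 3.6031 = 12.1238


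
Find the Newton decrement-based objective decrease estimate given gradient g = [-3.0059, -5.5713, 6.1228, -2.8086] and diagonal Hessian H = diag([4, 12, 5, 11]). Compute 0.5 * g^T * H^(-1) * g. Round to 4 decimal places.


Step 1: H is diagonal, so H^(-1) * g = [-0.7515, -0.4643, 1.2246, -0.2553].
Step 2: g^T H^(-1) g = sum_i g_i^2 / H_ii
  = (-3.0059)^2/4 + (-5.5713)^2/12 + (6.1228)^2/5 + (-2.8086)^2/11
  = 2.2589 + 2.5866 + 7.4977 + 0.7171 = 13.0603
Step 3: Objective decrease = 0.5 * g^T H^(-1) g = 6.5302


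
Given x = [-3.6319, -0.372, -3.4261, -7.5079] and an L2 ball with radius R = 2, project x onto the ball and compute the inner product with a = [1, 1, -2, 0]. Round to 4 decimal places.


Step 1: Compute ||x|| (intermediates to 6 decimals).
||x|| = sqrt((-3.6319)^2 + (-0.372)^2 + (-3.4261)^2 + (-7.5079)^2) = 9.024179
Step 2: Project.
Since ||x|| > R, scale = R/||x|| = 2/9.024179 = 0.221627, proj(x) = scale * x
proj(x) = [-0.804927, -0.082445, -0.759316, -1.663953]
Step 3: Dot product.
a^T * proj(x) = 1*(-0.804927) + 1*(-0.082445) - 2*(-0.759316) + 0*(-1.663953) = 0.6313


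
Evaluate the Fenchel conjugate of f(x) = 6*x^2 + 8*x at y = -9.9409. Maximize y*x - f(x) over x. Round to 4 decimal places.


f*(y) = sup_x {y*x - a*x^2 - b*x} = sup_x {(y-b)*x - a*x^2}
FOC: (y - b) - 2a*x = 0 => x* = (y - b)/(2a)
x* = (-9.9409 - 8)/(2*6) = -1.4951
f*(-9.9409) = (y-b)^2/(4a) = (-9.9409 - 8)^2/(4*6)
= 321.8759/24 = 13.4115


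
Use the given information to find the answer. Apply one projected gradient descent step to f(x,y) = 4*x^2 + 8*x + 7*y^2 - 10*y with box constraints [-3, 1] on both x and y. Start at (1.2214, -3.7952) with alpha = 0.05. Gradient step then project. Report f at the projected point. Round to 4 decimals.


Step 1: Compute gradient at (1.2214, -3.7952).
grad_x = 2*4*1.2214 + 8 = 17.7712
grad_y = 2*7*-3.7952 - 10 = -63.1328
Step 2: Gradient step.
x_raw = 1.2214 - 0.05*17.7712 = 0.3328
y_raw = -3.7952 - 0.05*-63.1328 = -0.6386
Step 3: Project onto [-3, 1].
x_proj = clip(0.3328) = 0.3328
y_proj = clip(-0.6386) = -0.6386
Step 4: Evaluate f.
f(0.3328, -0.6386) = 12.3458


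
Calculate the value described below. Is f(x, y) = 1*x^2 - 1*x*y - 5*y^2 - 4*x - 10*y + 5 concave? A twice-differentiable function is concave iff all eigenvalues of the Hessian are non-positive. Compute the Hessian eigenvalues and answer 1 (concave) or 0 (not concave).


The Hessian of f(x,y) = 1*x^2 - 1*x*y - 5*y^2 - 4*x - 10*y + 5 is:
H = [[2, -1], [-1, -10]]
Trace = 2 - 10 = -8
Determinant = 2*-10 - (-1)^2 = -21
Discriminant = (-8)^2 - 4*-21 = 148.0
Eigenvalues: lambda_1 = -10.0828, lambda_2 = 2.0828
The function is not concave.

0


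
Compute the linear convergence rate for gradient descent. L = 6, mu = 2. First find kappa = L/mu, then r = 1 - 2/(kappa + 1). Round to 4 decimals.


Step 1: Compute the condition number.
kappa = L/mu = 6/2 = 3.0
Step 2: Compute the convergence rate.
r = 1 - 2/(kappa + 1) = 1 - 2*mu/(L + mu) = (L - mu)/(L + mu) = 4/8 = 0.5


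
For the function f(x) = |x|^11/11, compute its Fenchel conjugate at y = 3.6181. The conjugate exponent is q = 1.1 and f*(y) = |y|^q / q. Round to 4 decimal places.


The conjugate exponent q satisfies 1/p + 1/q = 1.
p = 11, so q = 11/(11 - 1) = 1.1
|y|^q = 3.6181^1.1 = 4.1146
f*(3.6181) = 4.1146 / 1.1 = 3.7406


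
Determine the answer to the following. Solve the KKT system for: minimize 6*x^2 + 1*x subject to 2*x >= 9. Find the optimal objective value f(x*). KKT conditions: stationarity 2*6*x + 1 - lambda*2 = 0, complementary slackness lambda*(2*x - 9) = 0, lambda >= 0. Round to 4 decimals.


Step 1: Try lambda = 0 (constraint inactive).
x_unc = -1/(2*6) = -0.0833
Check: 2*-0.0833 = -0.1666 < 9 -- violated!
Step 2: Constraint must be active: 2*x = 9
x* = 9/2 = 4.5
lambda = (2*6*4.5 + 1)/2 = 27.5
Step 3: Compute optimal value.
f(x*) = 6*4.5^2 + 1*4.5 = 126.0


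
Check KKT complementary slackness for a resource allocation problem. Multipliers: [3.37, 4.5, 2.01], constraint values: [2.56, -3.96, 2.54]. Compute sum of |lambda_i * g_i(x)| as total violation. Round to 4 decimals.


KKT complementary slackness check:
lambda_1 * g_1 = 3.37 * 2.56 = 8.6272
lambda_2 * g_2 = 4.5 * -3.96 = -17.82
lambda_3 * g_3 = 2.01 * 2.54 = 5.1054
Total violation = 8.6272 + 17.82 + 5.1054 = 31.5526


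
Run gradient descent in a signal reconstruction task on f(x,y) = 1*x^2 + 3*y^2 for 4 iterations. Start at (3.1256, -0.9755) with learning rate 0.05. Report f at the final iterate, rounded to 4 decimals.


Gradient descent on f(x,y) = 1*x^2 + 3*y^2.
Starting point: (3.1256, -0.9755), alpha = 0.05
Step 1: grad_x = 2*1*3.1256 = 6.2512, grad_y = 2*3*-0.9755 = -5.853
  x_1 = 3.1256 - 0.05*6.2512 = 2.813
  y_1 = -0.9755 - 0.05*-5.853 = -0.6829
Step 2: grad_x = 2*1*2.813 = 5.6261, grad_y = 2*3*-0.6829 = -4.0971
  x_2 = 2.813 - 0.05*5.6261 = 2.5317
  y_2 = -0.6829 - 0.05*-4.0971 = -0.478
Step 3: grad_x = 2*1*2.5317 = 5.0635, grad_y = 2*3*-0.478 = -2.868
  x_3 = 2.5317 - 0.05*5.0635 = 2.2786
  y_3 = -0.478 - 0.05*-2.868 = -0.3346
Step 4: grad_x = 2*1*2.2786 = 4.5571, grad_y = 2*3*-0.3346 = -2.0076
  x_4 = 2.2786 - 0.05*4.5571 = 2.0507
  y_4 = -0.3346 - 0.05*-2.0076 = -0.2342
f(2.0507, -0.2342) = 1*2.0507^2 + 3*(-0.2342)^2 = 4.37


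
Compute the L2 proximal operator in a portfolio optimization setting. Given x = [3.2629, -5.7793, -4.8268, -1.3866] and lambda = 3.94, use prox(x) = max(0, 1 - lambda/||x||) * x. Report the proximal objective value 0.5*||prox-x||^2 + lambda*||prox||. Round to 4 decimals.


Step 1: Compute ||x||.
||x|| = 8.3227
Step 2: Compute scaling factor.
scale = max(0, 1 - 3.94/8.3227) = 0.5266
Step 3: prox(x) = [1.7182, -3.0434, -2.5418, -0.7302]
||prox(x)|| = 4.3827
Step 4: Proximal objective.
0.5*||prox-x||^2 = 7.7618
lambda*||prox|| = 17.2678
Total = 25.0297


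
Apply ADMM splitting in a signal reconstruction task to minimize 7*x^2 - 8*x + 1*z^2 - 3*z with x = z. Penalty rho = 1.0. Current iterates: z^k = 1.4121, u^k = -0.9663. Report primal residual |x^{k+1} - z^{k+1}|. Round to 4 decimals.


ADMM iteration with rho = 1.0, z^k = 1.4121, u^k = -0.9663
Step 1: x-update.
Minimize 7*x^2 - 8*x + (1.0/2)*(x - 1.4121 - 0.9663)^2
FOC: (2*7 + 1.0)*x = 8 + 1.0*(1.4121 + 0.9663)
x^{k+1} = 0.6919
Step 2: z-update.
Minimize 1*z^2 - 3*z + (1.0/2)*(0.6919 - z - 0.9663)^2
FOC: (2*1 + 1.0)*z = 3 + 1.0*(0.6919 - 0.9663)
z^{k+1} = 0.9085
Step 3: u-update.
u^{k+1} = -0.9663 + 0.6919 - 0.9085 = -1.1829
Step 4: Primal residual = |0.6919 - 0.9085| = 0.2166


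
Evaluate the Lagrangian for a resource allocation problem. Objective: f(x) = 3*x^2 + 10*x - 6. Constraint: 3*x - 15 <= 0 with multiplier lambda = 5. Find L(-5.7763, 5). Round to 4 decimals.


Step 1: Evaluate f(x).
f(-5.7763) = 3*(-5.7763)^2 + 10*(-5.7763) - 6 = 36.3339
Step 2: Evaluate g(x).
g(-5.7763) = 3*-5.7763 - 15 = -32.3289
Step 3: Compute Lagrangian.
L = 36.3339 + 5*-32.3289 = -125.3106


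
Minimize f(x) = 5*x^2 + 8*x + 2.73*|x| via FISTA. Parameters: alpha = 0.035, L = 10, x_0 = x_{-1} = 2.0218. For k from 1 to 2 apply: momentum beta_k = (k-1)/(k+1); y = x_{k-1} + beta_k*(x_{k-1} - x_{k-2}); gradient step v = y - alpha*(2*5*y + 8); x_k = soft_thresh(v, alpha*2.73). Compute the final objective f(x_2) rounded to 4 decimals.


FISTA on f(x) = 5*x^2 + 8*x + 2.73*|x|
L = 10, alpha = 0.035
Iteration 1: beta = 0.0, y = 2.0218 + 0.0*(2.0218 - 2.0218) = 2.0218
  grad(y) = 28.218, v = y - alpha*grad = 1.0342
  prox(v) = soft_thresh(1.0342, 0.0956) = 0.9386
Iteration 2: beta = 0.3333, y = 0.9386 + 0.3333*(0.9386 - 2.0218) = 0.5776
  grad(y) = 13.7756, v = y - alpha*grad = 0.0954
  prox(v) = soft_thresh(0.0954, 0.0956) = 0.0
f(x_2) = 5*0.0^2 + 8*0.0 + 2.73*|0.0| = 0.0


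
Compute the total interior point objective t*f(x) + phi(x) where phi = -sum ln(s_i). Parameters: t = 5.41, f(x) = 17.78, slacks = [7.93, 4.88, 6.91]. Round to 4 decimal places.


Step 1: Compute log-barrier.
ln values: [2.0707, 1.5851, 1.933]
phi = -(2.0707 + 1.5851 + 1.933) = -5.5888
Step 2: Compute augmented objective.
t*f(x) = 5.41*17.78 = 96.1898
Total = 96.1898 - 5.5888 = 90.601


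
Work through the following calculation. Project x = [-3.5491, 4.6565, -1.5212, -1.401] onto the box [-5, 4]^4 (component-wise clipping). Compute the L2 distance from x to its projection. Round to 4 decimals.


Project each component onto [-5, 4].
clip(-3.5491) = -3.5491, clip(4.6565) = 4.0, clip(-1.5212) = -1.5212, clip(-1.401) = -1.401
Projection = [-3.5491, 4.0, -1.5212, -1.401]
Squared diffs: [0.0, 0.431, 0.0, 0.0]
Distance = sqrt(0.431) = 0.6565


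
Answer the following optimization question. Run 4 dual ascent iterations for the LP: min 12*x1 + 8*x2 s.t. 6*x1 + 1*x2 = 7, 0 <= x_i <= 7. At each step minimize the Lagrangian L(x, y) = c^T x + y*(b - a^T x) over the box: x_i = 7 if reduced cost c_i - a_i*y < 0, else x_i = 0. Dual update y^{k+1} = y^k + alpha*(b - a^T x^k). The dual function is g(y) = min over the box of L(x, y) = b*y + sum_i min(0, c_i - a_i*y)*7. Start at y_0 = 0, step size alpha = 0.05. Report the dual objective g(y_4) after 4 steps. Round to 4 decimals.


Dual ascent for LP: min 12*x1 + 8*x2, 6*x1 + 1*x2 = 7, 0 <= x_i <= 7
Step 1: y^k = 0.0, reduced costs: (12.0, 8.0)
  x^k = (0.0, 0.0), subgradient = b - a^T x = 7.0
  y^{k+1} = 0.0 + 0.05*7.0 = 0.35
Step 2: y^k = 0.35, reduced costs: (9.9, 7.65)
  x^k = (0.0, 0.0), subgradient = b - a^T x = 7.0
  y^{k+1} = 0.35 + 0.05*7.0 = 0.7
Step 3: y^k = 0.7, reduced costs: (7.8, 7.3)
  x^k = (0.0, 0.0), subgradient = b - a^T x = 7.0
  y^{k+1} = 0.7 + 0.05*7.0 = 1.05
Step 4: y^k = 1.05, reduced costs: (5.7, 6.95)
  x^k = (0.0, 0.0), subgradient = b - a^T x = 7.0
  y^{k+1} = 1.05 + 0.05*7.0 = 1.4
Dual objective at y_4 = 1.4: reduced costs (3.6, 6.6), box minimizer x = (0.0, 0.0)
g(y_4) = b*y + (c1 - a1*y)*x1 + (c2 - a2*y)*x2 = 7*1.4 + 3.6*0.0 + 6.6*0.0 = 9.8 + 0.0 + 0.0 = 9.8


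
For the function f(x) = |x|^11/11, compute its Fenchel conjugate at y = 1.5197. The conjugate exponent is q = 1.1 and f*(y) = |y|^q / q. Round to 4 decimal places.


The conjugate exponent q satisfies 1/p + 1/q = 1.
p = 11, so q = 11/(11 - 1) = 1.1
|y|^q = 1.5197^1.1 = 1.5847
f*(1.5197) = 1.5847 / 1.1 = 1.4406


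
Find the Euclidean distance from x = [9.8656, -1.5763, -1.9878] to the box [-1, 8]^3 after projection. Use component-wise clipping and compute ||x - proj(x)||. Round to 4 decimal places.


Project each component onto [-1, 8].
clip(9.8656) = 8.0, clip(-1.5763) = -1.0, clip(-1.9878) = -1.0
Projection = [8.0, -1.0, -1.0]
Squared diffs: [3.4805, 0.3321, 0.9757]
Distance = sqrt(4.7883) = 2.1882


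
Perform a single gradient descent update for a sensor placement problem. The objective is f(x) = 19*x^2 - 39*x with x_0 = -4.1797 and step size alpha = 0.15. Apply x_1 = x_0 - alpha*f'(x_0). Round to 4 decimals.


We compute the gradient at x_0 and apply the update.
f'(x) = 38*x - 39
f'(-4.1797) = 38*-4.1797 - 39 = -197.8286
x_1 = -4.1797 - 0.15*-197.8286 = 25.4946


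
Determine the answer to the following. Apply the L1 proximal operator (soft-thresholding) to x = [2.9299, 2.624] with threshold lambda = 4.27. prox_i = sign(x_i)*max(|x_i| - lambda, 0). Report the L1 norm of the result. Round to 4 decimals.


Soft-thresholding with lambda = 4.27:
prox(2.9299) = sign(2.9299)*max(|2.9299| - 4.27, 0) = 0.0
prox(2.624) = sign(2.624)*max(|2.624| - 4.27, 0) = 0.0
prox(x) = [0.0, 0.0]
||prox(x)||_1 = 0.0 + 0.0 = 0.0


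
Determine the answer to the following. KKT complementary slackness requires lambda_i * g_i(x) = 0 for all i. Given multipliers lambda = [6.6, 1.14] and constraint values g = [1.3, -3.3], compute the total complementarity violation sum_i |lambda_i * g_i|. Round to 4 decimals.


KKT complementary slackness check:
lambda_1 * g_1 = 6.6 * 1.3 = 8.58
lambda_2 * g_2 = 1.14 * -3.3 = -3.762
Total violation = 8.58 + 3.762 = 12.342


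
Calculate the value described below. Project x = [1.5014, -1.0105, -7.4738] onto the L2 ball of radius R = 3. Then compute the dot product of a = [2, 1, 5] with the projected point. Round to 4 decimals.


Step 1: Compute ||x|| (intermediates to 6 decimals).
||x|| = sqrt(1.5014^2 + (-1.0105)^2 + (-7.4738)^2) = 7.689798
Step 2: Project.
Since ||x|| > R, scale = R/||x|| = 3/7.689798 = 0.390127, proj(x) = scale * x
proj(x) = [0.585737, -0.394223, -2.915731]
Step 3: Dot product.
a^T * proj(x) = 2*0.585737 + 1*(-0.394223) + 5*(-2.915731) = -13.8014


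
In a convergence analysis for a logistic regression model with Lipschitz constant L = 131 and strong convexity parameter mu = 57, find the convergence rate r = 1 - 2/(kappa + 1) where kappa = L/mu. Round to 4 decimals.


Step 1: Compute the condition number.
kappa = L/mu = 131/57 = 2.2982
Step 2: Compute the convergence rate.
r = 1 - 2/(kappa + 1) = 1 - 2*mu/(L + mu) = (L - mu)/(L + mu) = 74/188 = 0.3936


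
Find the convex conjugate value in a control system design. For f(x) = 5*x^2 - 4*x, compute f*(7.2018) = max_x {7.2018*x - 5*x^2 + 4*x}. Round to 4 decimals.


f*(y) = sup_x {y*x - a*x^2 - b*x} = sup_x {(y-b)*x - a*x^2}
FOC: (y - b) - 2a*x = 0 => x* = (y - b)/(2a)
x* = (7.2018 + 4)/(2*5) = 1.1202
f*(7.2018) = (y-b)^2/(4a) = (7.2018 + 4)^2/(4*5)
= 125.4803/20 = 6.274


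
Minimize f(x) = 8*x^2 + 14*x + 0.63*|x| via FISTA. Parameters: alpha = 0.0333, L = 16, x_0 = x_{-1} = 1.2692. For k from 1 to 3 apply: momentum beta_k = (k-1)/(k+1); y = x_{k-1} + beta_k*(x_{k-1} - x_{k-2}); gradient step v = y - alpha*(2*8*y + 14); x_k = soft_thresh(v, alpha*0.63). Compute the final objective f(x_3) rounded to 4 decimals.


FISTA on f(x) = 8*x^2 + 14*x + 0.63*|x|
L = 16, alpha = 0.0333
Iteration 1: beta = 0.0, y = 1.2692 + 0.0*(1.2692 - 1.2692) = 1.2692
  grad(y) = 34.3072, v = y - alpha*grad = 0.1268
  prox(v) = soft_thresh(0.1268, 0.021) = 0.1058
Iteration 2: beta = 0.3333, y = 0.1058 + 0.3333*(0.1058 - 1.2692) = -0.282
  grad(y) = 9.4878, v = y - alpha*grad = -0.598
  prox(v) = soft_thresh(-0.598, 0.021) = -0.577
Iteration 3: beta = 0.5, y = -0.577 + 0.5*(-0.577 - 0.1058) = -0.9184
  grad(y) = -0.6938, v = y - alpha*grad = -0.8953
  prox(v) = soft_thresh(-0.8953, 0.021) = -0.8743
f(x_3) = 8*(-0.8743)^2 + 14*(-0.8743) + 0.63*|-0.8743| = -5.5742


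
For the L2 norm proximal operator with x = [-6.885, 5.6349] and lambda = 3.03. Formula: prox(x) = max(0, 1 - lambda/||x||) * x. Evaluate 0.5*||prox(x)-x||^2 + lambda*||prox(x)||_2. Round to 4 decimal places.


Step 1: Compute ||x||.
||x|| = 8.8969
Step 2: Compute scaling factor.
scale = max(0, 1 - 3.03/8.8969) = 0.6594
Step 3: prox(x) = [-4.5402, 3.7158]
||prox(x)|| = 5.8669
Step 4: Proximal objective.
0.5*||prox-x||^2 = 4.5905
lambda*||prox|| = 17.7767
Total = 22.3672


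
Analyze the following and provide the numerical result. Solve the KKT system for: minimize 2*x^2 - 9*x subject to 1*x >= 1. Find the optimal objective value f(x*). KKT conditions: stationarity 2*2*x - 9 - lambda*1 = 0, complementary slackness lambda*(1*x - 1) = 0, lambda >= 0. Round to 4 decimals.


Step 1: Try lambda = 0 (constraint inactive).
Stationarity: 2*2*x - 9 = 0
x* = 9/(2*2) = 2.25
Check constraint: 1*2.25 = 2.25 >= 1 -- satisfied.
Step 2: Compute optimal value.
f(x*) = 2*2.25^2 - 9*2.25 = -10.125


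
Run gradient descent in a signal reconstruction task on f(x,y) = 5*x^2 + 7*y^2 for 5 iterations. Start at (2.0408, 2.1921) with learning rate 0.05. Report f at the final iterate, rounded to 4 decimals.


Gradient descent on f(x,y) = 5*x^2 + 7*y^2.
Starting point: (2.0408, 2.1921), alpha = 0.05
Step 1: grad_x = 2*5*2.0408 = 20.408, grad_y = 2*7*2.1921 = 30.6894
  x_1 = 2.0408 - 0.05*20.408 = 1.0204
  y_1 = 2.1921 - 0.05*30.6894 = 0.6576
Step 2: grad_x = 2*5*1.0204 = 10.204, grad_y = 2*7*0.6576 = 9.2068
  x_2 = 1.0204 - 0.05*10.204 = 0.5102
  y_2 = 0.6576 - 0.05*9.2068 = 0.1973
Step 3: grad_x = 2*5*0.5102 = 5.102, grad_y = 2*7*0.1973 = 2.762
  x_3 = 0.5102 - 0.05*5.102 = 0.2551
  y_3 = 0.1973 - 0.05*2.762 = 0.0592
Step 4: grad_x = 2*5*0.2551 = 2.551, grad_y = 2*7*0.0592 = 0.8286
  x_4 = 0.2551 - 0.05*2.551 = 0.1276
  y_4 = 0.0592 - 0.05*0.8286 = 0.0178
Step 5: grad_x = 2*5*0.1276 = 1.2755, grad_y = 2*7*0.0178 = 0.2486
  x_5 = 0.1276 - 0.05*1.2755 = 0.0638
  y_5 = 0.0178 - 0.05*0.2486 = 0.0053
f(0.0638, 0.0053) = 5*0.0638^2 + 7*0.0053^2 = 0.0205


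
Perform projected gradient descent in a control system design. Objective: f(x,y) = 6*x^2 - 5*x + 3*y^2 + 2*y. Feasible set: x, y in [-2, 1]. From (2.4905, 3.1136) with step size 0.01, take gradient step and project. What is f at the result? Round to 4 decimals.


Step 1: Compute gradient at (2.4905, 3.1136).
grad_x = 2*6*2.4905 - 5 = 24.886
grad_y = 2*3*3.1136 + 2 = 20.6816
Step 2: Gradient step.
x_raw = 2.4905 - 0.01*24.886 = 2.2416
y_raw = 3.1136 - 0.01*20.6816 = 2.9068
Step 3: Project onto [-2, 1].
x_proj = clip(2.2416) = 1.0
y_proj = clip(2.9068) = 1.0
Step 4: Evaluate f.
f(1.0, 1.0) = 6.0


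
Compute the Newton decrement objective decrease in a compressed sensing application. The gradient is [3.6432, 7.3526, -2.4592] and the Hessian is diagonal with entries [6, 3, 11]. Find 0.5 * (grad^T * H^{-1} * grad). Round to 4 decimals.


Step 1: H is diagonal, so H^(-1) * g = [0.6072, 2.4509, -0.2236].
Step 2: g^T H^(-1) g = sum_i g_i^2 / H_ii
  = (3.6432)^2/6 + (7.3526)^2/3 + (-2.4592)^2/11
  = 2.2122 + 18.0202 + 0.5498 = 20.7822
Step 3: Objective decrease = 0.5 * g^T H^(-1) g = 10.3911


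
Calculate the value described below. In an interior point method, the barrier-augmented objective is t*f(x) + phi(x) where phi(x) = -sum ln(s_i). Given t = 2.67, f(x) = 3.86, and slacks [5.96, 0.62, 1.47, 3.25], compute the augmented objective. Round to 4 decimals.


Step 1: Compute log-barrier.
ln values: [1.7851, -0.478, 0.3853, 1.1787]
phi = -(1.7851 - 0.478 + 0.3853 + 1.1787) = -2.871
Step 2: Compute augmented objective.
t*f(x) = 2.67*3.86 = 10.3062
Total = 10.3062 - 2.871 = 7.4352


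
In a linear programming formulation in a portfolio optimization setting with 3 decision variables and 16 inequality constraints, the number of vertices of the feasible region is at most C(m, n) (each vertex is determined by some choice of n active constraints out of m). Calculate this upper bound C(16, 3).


Each vertex corresponds to some choice of n active constraints out of m, so the number of vertices is at most C(m, n) = m! / (n!(m-n)!).
m = 16, n = 3
Numerator: 16 * 15 * 14
Denominator: 3! = 6
C(16, 3) = 560


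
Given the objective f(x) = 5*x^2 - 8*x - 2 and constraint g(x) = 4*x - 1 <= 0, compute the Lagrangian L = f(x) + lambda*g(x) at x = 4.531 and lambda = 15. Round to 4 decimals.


Step 1: Evaluate f(x).
f(4.531) = 5*4.531^2 - 8*4.531 - 2 = 64.4018
Step 2: Evaluate g(x).
g(4.531) = 4*4.531 - 1 = 17.124
Step 3: Compute Lagrangian.
L = 64.4018 + 15*17.124 = 321.2618


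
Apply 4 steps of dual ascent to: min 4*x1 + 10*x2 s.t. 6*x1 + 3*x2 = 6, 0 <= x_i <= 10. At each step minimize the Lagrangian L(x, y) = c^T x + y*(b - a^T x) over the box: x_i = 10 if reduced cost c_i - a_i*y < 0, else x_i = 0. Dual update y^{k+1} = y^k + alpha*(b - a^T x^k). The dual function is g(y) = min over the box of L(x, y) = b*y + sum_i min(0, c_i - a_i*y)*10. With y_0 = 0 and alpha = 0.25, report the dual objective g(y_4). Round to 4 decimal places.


Dual ascent for LP: min 4*x1 + 10*x2, 6*x1 + 3*x2 = 6, 0 <= x_i <= 10
Step 1: y^k = 0.0, reduced costs: (4.0, 10.0)
  x^k = (0.0, 0.0), subgradient = b - a^T x = 6.0
  y^{k+1} = 0.0 + 0.25*6.0 = 1.5
Step 2: y^k = 1.5, reduced costs: (-5.0, 5.5)
  x^k = (10.0, 0.0), subgradient = b - a^T x = -54.0
  y^{k+1} = 1.5 + 0.25*-54.0 = -12.0
Step 3: y^k = -12.0, reduced costs: (76.0, 46.0)
  x^k = (0.0, 0.0), subgradient = b - a^T x = 6.0
  y^{k+1} = -12.0 + 0.25*6.0 = -10.5
Step 4: y^k = -10.5, reduced costs: (67.0, 41.5)
  x^k = (0.0, 0.0), subgradient = b - a^T x = 6.0
  y^{k+1} = -10.5 + 0.25*6.0 = -9.0
Dual objective at y_4 = -9.0: reduced costs (58.0, 37.0), box minimizer x = (0.0, 0.0)
g(y_4) = b*y + (c1 - a1*y)*x1 + (c2 - a2*y)*x2 = 6*(-9.0) + 58.0*0.0 + 37.0*0.0 = -54.0 + 0.0 + 0.0 = -54.0


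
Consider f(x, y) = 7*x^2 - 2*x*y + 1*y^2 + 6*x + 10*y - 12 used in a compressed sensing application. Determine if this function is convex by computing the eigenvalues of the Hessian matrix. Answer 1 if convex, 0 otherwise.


The Hessian of f(x,y) = 7*x^2 - 2*x*y + 1*y^2 + 6*x + 10*y - 12 is:
H = [[14, -2], [-2, 2]]
Trace = 14 + 2 = 16
Determinant = 14*2 - (-2)^2 = 24
Discriminant = (16)^2 - 4*24 = 160.0
Eigenvalues: lambda_1 = 1.6754, lambda_2 = 14.3246
The function is convex.

1


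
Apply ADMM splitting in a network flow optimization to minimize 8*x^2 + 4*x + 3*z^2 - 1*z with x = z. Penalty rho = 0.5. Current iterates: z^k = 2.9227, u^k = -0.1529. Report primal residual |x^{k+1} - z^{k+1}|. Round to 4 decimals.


ADMM iteration with rho = 0.5, z^k = 2.9227, u^k = -0.1529
Step 1: x-update.
Minimize 8*x^2 + 4*x + (0.5/2)*(x - 2.9227 - 0.1529)^2
FOC: (2*8 + 0.5)*x = -4 + 0.5*(2.9227 + 0.1529)
x^{k+1} = -0.1492
Step 2: z-update.
Minimize 3*z^2 - 1*z + (0.5/2)*(-0.1492 - z - 0.1529)^2
FOC: (2*3 + 0.5)*z = 1 + 0.5*(-0.1492 - 0.1529)
z^{k+1} = 0.1306
Step 3: u-update.
u^{k+1} = -0.1529 - 0.1492 - 0.1306 = -0.4327
Step 4: Primal residual = |-0.1492 - 0.1306| = 0.2798


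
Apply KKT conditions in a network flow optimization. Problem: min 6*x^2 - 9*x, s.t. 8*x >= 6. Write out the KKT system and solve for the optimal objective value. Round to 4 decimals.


Step 1: Try lambda = 0 (constraint inactive).
Stationarity: 2*6*x - 9 = 0
x* = 9/(2*6) = 0.75
Check constraint: 8*0.75 = 6.0 >= 6 -- satisfied.
Step 2: Compute optimal value.
f(x*) = 6*0.75^2 - 9*0.75 = -3.375


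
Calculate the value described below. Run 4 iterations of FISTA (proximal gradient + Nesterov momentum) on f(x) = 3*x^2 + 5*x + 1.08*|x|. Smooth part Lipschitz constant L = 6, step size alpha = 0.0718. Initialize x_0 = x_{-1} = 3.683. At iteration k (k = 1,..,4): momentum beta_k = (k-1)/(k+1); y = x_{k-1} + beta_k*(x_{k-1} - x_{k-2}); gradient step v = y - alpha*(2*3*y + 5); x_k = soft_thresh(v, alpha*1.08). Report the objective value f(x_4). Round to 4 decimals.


FISTA on f(x) = 3*x^2 + 5*x + 1.08*|x|
L = 6, alpha = 0.0718
Iteration 1: beta = 0.0, y = 3.683 + 0.0*(3.683 - 3.683) = 3.683
  grad(y) = 27.098, v = y - alpha*grad = 1.7374
  prox(v) = soft_thresh(1.7374, 0.0775) = 1.6598
Iteration 2: beta = 0.3333, y = 1.6598 + 0.3333*(1.6598 - 3.683) = 0.9854
  grad(y) = 10.9126, v = y - alpha*grad = 0.2019
  prox(v) = soft_thresh(0.2019, 0.0775) = 0.1244
Iteration 3: beta = 0.5, y = 0.1244 + 0.5*(0.1244 - 1.6598) = -0.6434
  grad(y) = 1.1398, v = y - alpha*grad = -0.7252
  prox(v) = soft_thresh(-0.7252, 0.0775) = -0.6477
Iteration 4: beta = 0.6, y = -0.6477 + 0.6*(-0.6477 - 0.1244) = -1.1109
  grad(y) = -1.6652, v = y - alpha*grad = -0.9913
  prox(v) = soft_thresh(-0.9913, 0.0775) = -0.9138
f(x_4) = 3*(-0.9138)^2 + 5*(-0.9138) + 1.08*|-0.9138| = -1.0771


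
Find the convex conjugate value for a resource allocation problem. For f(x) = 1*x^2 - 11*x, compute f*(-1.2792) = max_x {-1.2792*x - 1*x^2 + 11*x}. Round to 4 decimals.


f*(y) = sup_x {y*x - a*x^2 - b*x} = sup_x {(y-b)*x - a*x^2}
FOC: (y - b) - 2a*x = 0 => x* = (y - b)/(2a)
x* = (-1.2792 + 11)/(2*1) = 4.8604
f*(-1.2792) = (y-b)^2/(4a) = (-1.2792 + 11)^2/(4*1)
= 94.494/4 = 23.6235


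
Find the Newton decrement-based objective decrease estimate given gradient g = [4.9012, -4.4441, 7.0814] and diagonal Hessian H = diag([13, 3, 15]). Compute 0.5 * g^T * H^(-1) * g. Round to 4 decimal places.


Step 1: H is diagonal, so H^(-1) * g = [0.377, -1.4814, 0.4721].
Step 2: g^T H^(-1) g = sum_i g_i^2 / H_ii
  = (4.9012)^2/13 + (-4.4441)^2/3 + (7.0814)^2/15
  = 1.8478 + 6.5833 + 3.3431 = 11.7743
Step 3: Objective decrease = 0.5 * g^T H^(-1) g = 5.8871


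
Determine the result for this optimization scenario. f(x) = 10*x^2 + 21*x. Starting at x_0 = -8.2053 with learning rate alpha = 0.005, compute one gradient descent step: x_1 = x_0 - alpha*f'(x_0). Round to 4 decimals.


We compute the gradient at x_0 and apply the update.
f'(x) = 20*x + 21
f'(-8.2053) = 20*-8.2053 + 21 = -143.106
x_1 = -8.2053 - 0.005*-143.106 = -7.4898


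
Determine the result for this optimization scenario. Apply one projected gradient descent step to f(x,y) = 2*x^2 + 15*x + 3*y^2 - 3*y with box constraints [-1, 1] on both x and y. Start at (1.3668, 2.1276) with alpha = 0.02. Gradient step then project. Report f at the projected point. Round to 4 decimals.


Step 1: Compute gradient at (1.3668, 2.1276).
grad_x = 2*2*1.3668 + 15 = 20.4672
grad_y = 2*3*2.1276 - 3 = 9.7656
Step 2: Gradient step.
x_raw = 1.3668 - 0.02*20.4672 = 0.9575
y_raw = 2.1276 - 0.02*9.7656 = 1.9323
Step 3: Project onto [-1, 1].
x_proj = clip(0.9575) = 0.9575
y_proj = clip(1.9323) = 1.0
Step 4: Evaluate f.
f(0.9575, 1.0) = 16.1953


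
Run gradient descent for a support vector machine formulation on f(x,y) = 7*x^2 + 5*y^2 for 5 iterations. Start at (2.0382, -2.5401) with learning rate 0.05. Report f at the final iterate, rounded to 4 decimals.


Gradient descent on f(x,y) = 7*x^2 + 5*y^2.
Starting point: (2.0382, -2.5401), alpha = 0.05
Step 1: grad_x = 2*7*2.0382 = 28.5348, grad_y = 2*5*-2.5401 = -25.401
  x_1 = 2.0382 - 0.05*28.5348 = 0.6115
  y_1 = -2.5401 - 0.05*-25.401 = -1.2701
Step 2: grad_x = 2*7*0.6115 = 8.5604, grad_y = 2*5*-1.2701 = -12.7005
  x_2 = 0.6115 - 0.05*8.5604 = 0.1834
  y_2 = -1.2701 - 0.05*-12.7005 = -0.635
Step 3: grad_x = 2*7*0.1834 = 2.5681, grad_y = 2*5*-0.635 = -6.3503
  x_3 = 0.1834 - 0.05*2.5681 = 0.055
  y_3 = -0.635 - 0.05*-6.3503 = -0.3175
Step 4: grad_x = 2*7*0.055 = 0.7704, grad_y = 2*5*-0.3175 = -3.1751
  x_4 = 0.055 - 0.05*0.7704 = 0.0165
  y_4 = -0.3175 - 0.05*-3.1751 = -0.1588
Step 5: grad_x = 2*7*0.0165 = 0.2311, grad_y = 2*5*-0.1588 = -1.5876
  x_5 = 0.0165 - 0.05*0.2311 = 0.005
  y_5 = -0.1588 - 0.05*-1.5876 = -0.0794
f(0.005, -0.0794) = 7*0.005^2 + 5*(-0.0794)^2 = 0.0317


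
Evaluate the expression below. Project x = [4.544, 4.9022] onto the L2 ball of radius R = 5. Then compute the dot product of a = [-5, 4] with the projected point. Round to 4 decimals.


Step 1: Compute ||x|| (intermediates to 6 decimals).
||x|| = sqrt(4.544^2 + 4.9022^2) = 6.684273
Step 2: Project.
Since ||x|| > R, scale = R/||x|| = 5/6.684273 = 0.748025, proj(x) = scale * x
proj(x) = [3.399026, 3.666968]
Step 3: Dot product.
a^T * proj(x) = -5*3.399026 + 4*3.666968 = -2.3273


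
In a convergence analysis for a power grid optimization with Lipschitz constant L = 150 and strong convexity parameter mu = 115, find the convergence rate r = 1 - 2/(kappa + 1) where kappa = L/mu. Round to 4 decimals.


Step 1: Compute the condition number.
kappa = L/mu = 150/115 = 1.3043
Step 2: Compute the convergence rate.
r = 1 - 2/(kappa + 1) = 1 - 2*mu/(L + mu) = (L - mu)/(L + mu) = 35/265 = 0.1321


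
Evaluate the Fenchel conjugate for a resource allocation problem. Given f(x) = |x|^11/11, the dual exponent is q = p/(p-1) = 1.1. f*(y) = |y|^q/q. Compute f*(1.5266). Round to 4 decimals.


The conjugate exponent q satisfies 1/p + 1/q = 1.
p = 11, so q = 11/(11 - 1) = 1.1
|y|^q = 1.5266^1.1 = 1.5926
f*(1.5266) = 1.5926 / 1.1 = 1.4478


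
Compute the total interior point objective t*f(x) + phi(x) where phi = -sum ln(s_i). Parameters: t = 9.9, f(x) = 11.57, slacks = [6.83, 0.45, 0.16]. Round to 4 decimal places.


Step 1: Compute log-barrier.
ln values: [1.9213, -0.7985, -1.8326]
phi = -(1.9213 - 0.7985 - 1.8326) = 0.7098
Step 2: Compute augmented objective.
t*f(x) = 9.9*11.57 = 114.543
Total = 114.543 + 0.7098 = 115.2528


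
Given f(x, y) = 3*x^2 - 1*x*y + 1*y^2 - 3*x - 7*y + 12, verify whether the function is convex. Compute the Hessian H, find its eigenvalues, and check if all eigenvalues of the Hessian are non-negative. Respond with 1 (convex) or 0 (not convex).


The Hessian of f(x,y) = 3*x^2 - 1*x*y + 1*y^2 - 3*x - 7*y + 12 is:
H = [[6, -1], [-1, 2]]
Trace = 6 + 2 = 8
Determinant = 6*2 - (-1)^2 = 11
Discriminant = (8)^2 - 4*11 = 20.0
Eigenvalues: lambda_1 = 1.7639, lambda_2 = 6.2361
The function is convex.

1


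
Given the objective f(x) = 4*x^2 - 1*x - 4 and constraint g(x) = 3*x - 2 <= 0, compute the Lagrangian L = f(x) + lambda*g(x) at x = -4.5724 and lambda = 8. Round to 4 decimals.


Step 1: Evaluate f(x).
f(-4.5724) = 4*(-4.5724)^2 - 1*(-4.5724) - 4 = 84.1998
Step 2: Evaluate g(x).
g(-4.5724) = 3*-4.5724 - 2 = -15.7172
Step 3: Compute Lagrangian.
L = 84.1998 + 8*-15.7172 = -41.5378


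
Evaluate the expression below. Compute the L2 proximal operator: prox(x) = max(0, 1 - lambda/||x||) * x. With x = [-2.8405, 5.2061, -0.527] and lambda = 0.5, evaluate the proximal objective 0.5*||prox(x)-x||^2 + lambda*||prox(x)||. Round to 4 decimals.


Step 1: Compute ||x||.
||x|| = 5.954
Step 2: Compute scaling factor.
scale = max(0, 1 - 0.5/5.954) = 0.916
Step 3: prox(x) = [-2.602, 4.7689, -0.4827]
||prox(x)|| = 5.454
Step 4: Proximal objective.
0.5*||prox-x||^2 = 0.125
lambda*||prox|| = 2.727
Total = 2.852


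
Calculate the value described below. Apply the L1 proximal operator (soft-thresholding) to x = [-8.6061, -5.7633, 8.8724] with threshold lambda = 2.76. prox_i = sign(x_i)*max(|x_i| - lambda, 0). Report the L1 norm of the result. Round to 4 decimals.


Soft-thresholding with lambda = 2.76:
prox(-8.6061) = sign(-8.6061)*max(|-8.6061| - 2.76, 0) = -5.8461
prox(-5.7633) = sign(-5.7633)*max(|-5.7633| - 2.76, 0) = -3.0033
prox(8.8724) = sign(8.8724)*max(|8.8724| - 2.76, 0) = 6.1124
prox(x) = [-5.8461, -3.0033, 6.1124]
||prox(x)||_1 = 5.8461 + 3.0033 + 6.1124 = 14.9618


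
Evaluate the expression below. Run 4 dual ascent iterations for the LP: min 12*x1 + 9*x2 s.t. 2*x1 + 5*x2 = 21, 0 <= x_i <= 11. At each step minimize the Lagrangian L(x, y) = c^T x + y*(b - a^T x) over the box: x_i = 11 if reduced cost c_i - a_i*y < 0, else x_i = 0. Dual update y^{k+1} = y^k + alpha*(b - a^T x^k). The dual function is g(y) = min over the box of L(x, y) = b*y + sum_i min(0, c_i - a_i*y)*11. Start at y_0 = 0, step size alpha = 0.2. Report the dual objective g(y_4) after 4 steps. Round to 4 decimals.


Dual ascent for LP: min 12*x1 + 9*x2, 2*x1 + 5*x2 = 21, 0 <= x_i <= 11
Step 1: y^k = 0.0, reduced costs: (12.0, 9.0)
  x^k = (0.0, 0.0), subgradient = b - a^T x = 21.0
  y^{k+1} = 0.0 + 0.2*21.0 = 4.2
Step 2: y^k = 4.2, reduced costs: (3.6, -12.0)
  x^k = (0.0, 11.0), subgradient = b - a^T x = -34.0
  y^{k+1} = 4.2 + 0.2*-34.0 = -2.6
Step 3: y^k = -2.6, reduced costs: (17.2, 22.0)
  x^k = (0.0, 0.0), subgradient = b - a^T x = 21.0
  y^{k+1} = -2.6 + 0.2*21.0 = 1.6
Step 4: y^k = 1.6, reduced costs: (8.8, 1.0)
  x^k = (0.0, 0.0), subgradient = b - a^T x = 21.0
  y^{k+1} = 1.6 + 0.2*21.0 = 5.8
Dual objective at y_4 = 5.8: reduced costs (0.4, -20.0), box minimizer x = (0.0, 11.0)
g(y_4) = b*y + (c1 - a1*y)*x1 + (c2 - a2*y)*x2 = 21*5.8 + 0.4*0.0 + (-20.0)*11.0 = 121.8 + 0.0 - 220.0 = -98.2


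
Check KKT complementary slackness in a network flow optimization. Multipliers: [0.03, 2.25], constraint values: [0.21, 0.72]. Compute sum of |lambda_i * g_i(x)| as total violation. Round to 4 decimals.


KKT complementary slackness check:
lambda_1 * g_1 = 0.03 * 0.21 = 0.0063
lambda_2 * g_2 = 2.25 * 0.72 = 1.62
Total violation = 0.0063 + 1.62 = 1.6263


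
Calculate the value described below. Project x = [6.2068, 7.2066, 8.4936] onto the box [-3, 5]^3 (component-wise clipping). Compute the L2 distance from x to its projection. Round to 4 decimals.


Project each component onto [-3, 5].
clip(6.2068) = 5.0, clip(7.2066) = 5.0, clip(8.4936) = 5.0
Projection = [5.0, 5.0, 5.0]
Squared diffs: [1.4564, 4.8691, 12.2052]
Distance = sqrt(18.5307) = 4.3047


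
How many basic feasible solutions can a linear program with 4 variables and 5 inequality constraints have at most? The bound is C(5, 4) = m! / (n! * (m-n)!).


Each vertex corresponds to some choice of n active constraints out of m, so the number of vertices is at most C(m, n) = m! / (n!(m-n)!).
m = 5, n = 4
Numerator: 5 * 4 * 3 * 2
Denominator: 4! = 24
C(5, 4) = 5


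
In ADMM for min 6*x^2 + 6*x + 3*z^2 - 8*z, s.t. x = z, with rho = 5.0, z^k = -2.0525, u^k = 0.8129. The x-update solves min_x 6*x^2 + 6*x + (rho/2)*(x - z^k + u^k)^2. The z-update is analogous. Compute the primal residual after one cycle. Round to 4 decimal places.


ADMM iteration with rho = 5.0, z^k = -2.0525, u^k = 0.8129
Step 1: x-update.
Minimize 6*x^2 + 6*x + (5.0/2)*(x + 2.0525 + 0.8129)^2
FOC: (2*6 + 5.0)*x = -6 + 5.0*(-2.0525 - 0.8129)
x^{k+1} = -1.1957
Step 2: z-update.
Minimize 3*z^2 - 8*z + (5.0/2)*(-1.1957 - z + 0.8129)^2
FOC: (2*3 + 5.0)*z = 8 + 5.0*(-1.1957 + 0.8129)
z^{k+1} = 0.5533
Step 3: u-update.
u^{k+1} = 0.8129 - 1.1957 - 0.5533 = -0.9361
Step 4: Primal residual = |-1.1957 - 0.5533| = 1.749


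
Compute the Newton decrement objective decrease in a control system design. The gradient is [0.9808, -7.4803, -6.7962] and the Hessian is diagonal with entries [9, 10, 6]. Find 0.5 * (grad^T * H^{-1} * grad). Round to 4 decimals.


Step 1: H is diagonal, so H^(-1) * g = [0.109, -0.748, -1.1327].
Step 2: g^T H^(-1) g = sum_i g_i^2 / H_ii
  = (0.9808)^2/9 + (-7.4803)^2/10 + (-6.7962)^2/6
  = 0.1069 + 5.5955 + 7.6981 = 13.4004
Step 3: Objective decrease = 0.5 * g^T H^(-1) g = 6.7002


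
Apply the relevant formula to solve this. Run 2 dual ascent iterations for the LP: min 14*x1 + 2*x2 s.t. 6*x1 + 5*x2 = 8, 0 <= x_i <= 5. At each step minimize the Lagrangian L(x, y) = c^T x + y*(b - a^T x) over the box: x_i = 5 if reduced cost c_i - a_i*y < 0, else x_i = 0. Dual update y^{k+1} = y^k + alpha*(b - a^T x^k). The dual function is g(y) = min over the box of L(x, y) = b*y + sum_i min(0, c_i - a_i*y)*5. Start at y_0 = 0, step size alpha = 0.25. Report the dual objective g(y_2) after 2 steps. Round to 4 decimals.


Dual ascent for LP: min 14*x1 + 2*x2, 6*x1 + 5*x2 = 8, 0 <= x_i <= 5
Step 1: y^k = 0.0, reduced costs: (14.0, 2.0)
  x^k = (0.0, 0.0), subgradient = b - a^T x = 8.0
  y^{k+1} = 0.0 + 0.25*8.0 = 2.0
Step 2: y^k = 2.0, reduced costs: (2.0, -8.0)
  x^k = (0.0, 5.0), subgradient = b - a^T x = -17.0
  y^{k+1} = 2.0 + 0.25*-17.0 = -2.25
Dual objective at y_2 = -2.25: reduced costs (27.5, 13.25), box minimizer x = (0.0, 0.0)
g(y_2) = b*y + (c1 - a1*y)*x1 + (c2 - a2*y)*x2 = 8*(-2.25) + 27.5*0.0 + 13.25*0.0 = -18.0 + 0.0 + 0.0 = -18.0


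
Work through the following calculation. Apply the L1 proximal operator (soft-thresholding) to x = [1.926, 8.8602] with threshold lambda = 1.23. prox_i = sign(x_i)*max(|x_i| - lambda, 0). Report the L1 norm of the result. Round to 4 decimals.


Soft-thresholding with lambda = 1.23:
prox(1.926) = sign(1.926)*max(|1.926| - 1.23, 0) = 0.696
prox(8.8602) = sign(8.8602)*max(|8.8602| - 1.23, 0) = 7.6302
prox(x) = [0.696, 7.6302]
||prox(x)||_1 = 0.696 + 7.6302 = 8.3262


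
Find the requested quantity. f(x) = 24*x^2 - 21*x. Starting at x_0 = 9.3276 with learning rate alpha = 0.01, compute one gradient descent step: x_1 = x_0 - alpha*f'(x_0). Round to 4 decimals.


We compute the gradient at x_0 and apply the update.
f'(x) = 48*x - 21
f'(9.3276) = 48*9.3276 - 21 = 426.7248
x_1 = 9.3276 - 0.01*426.7248 = 5.0604


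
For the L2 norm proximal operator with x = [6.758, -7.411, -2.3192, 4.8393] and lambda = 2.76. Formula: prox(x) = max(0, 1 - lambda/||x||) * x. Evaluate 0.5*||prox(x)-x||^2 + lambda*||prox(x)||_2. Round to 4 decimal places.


Step 1: Compute ||x||.
||x|| = 11.375
Step 2: Compute scaling factor.
scale = max(0, 1 - 2.76/11.375) = 0.7574
Step 3: prox(x) = [5.1183, -5.6128, -1.7565, 3.6651]
||prox(x)|| = 8.615
Step 4: Proximal objective.
0.5*||prox-x||^2 = 3.8088
lambda*||prox|| = 23.7774
Total = 27.5862


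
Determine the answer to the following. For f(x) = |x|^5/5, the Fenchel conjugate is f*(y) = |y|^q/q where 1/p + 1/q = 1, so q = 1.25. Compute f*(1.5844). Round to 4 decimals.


The conjugate exponent q satisfies 1/p + 1/q = 1.
p = 5, so q = 5/(5 - 1) = 1.25
|y|^q = 1.5844^1.25 = 1.7776
f*(1.5844) = 1.7776 / 1.25 = 1.4221
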